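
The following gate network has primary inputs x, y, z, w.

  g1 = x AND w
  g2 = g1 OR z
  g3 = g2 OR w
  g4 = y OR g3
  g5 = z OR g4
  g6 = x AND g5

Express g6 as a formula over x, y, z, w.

x AND (z OR (y OR (((x AND w) OR z) OR w)))

g1 = x AND w
g2 = g1 OR z = (x AND w) OR z
g3 = g2 OR w = ((x AND w) OR z) OR w
g4 = y OR g3 = y OR (((x AND w) OR z) OR w)
g5 = z OR g4 = z OR (y OR (((x AND w) OR z) OR w))
g6 = x AND g5 = x AND (z OR (y OR (((x AND w) OR z) OR w)))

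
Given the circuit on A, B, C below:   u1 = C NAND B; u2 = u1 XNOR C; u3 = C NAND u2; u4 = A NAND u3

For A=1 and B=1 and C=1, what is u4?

u1 = 1 NAND 1 = 0
u2 = 0 XNOR 1 = 0
u3 = 1 NAND 0 = 1
u4 = 1 NAND 1 = 0

0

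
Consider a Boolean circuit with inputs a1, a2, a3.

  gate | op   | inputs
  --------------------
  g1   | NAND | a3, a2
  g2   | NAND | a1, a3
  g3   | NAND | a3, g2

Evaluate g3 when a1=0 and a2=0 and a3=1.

0

g2 = 0 NAND 1 = 1
g3 = 1 NAND 1 = 0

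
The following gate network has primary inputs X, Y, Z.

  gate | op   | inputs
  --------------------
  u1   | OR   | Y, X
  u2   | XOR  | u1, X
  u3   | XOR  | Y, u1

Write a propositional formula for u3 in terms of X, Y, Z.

Y XOR (Y OR X)

u1 = Y OR X
u3 = Y XOR u1 = Y XOR (Y OR X)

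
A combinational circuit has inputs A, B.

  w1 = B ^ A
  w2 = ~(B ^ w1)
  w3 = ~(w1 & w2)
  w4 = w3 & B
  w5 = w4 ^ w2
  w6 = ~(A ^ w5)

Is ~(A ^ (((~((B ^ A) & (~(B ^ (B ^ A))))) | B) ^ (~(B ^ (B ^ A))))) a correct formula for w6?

w1 = B ^ A
w2 = ~(B ^ w1) = ~(B ^ (B ^ A))
w3 = ~(w1 & w2) = ~((B ^ A) & (~(B ^ (B ^ A))))
w4 = w3 & B = (~((B ^ A) & (~(B ^ (B ^ A))))) & B
w5 = w4 ^ w2 = ((~((B ^ A) & (~(B ^ (B ^ A))))) & B) ^ (~(B ^ (B ^ A)))
w6 = ~(A ^ w5) = ~(A ^ (((~((B ^ A) & (~(B ^ (B ^ A))))) & B) ^ (~(B ^ (B ^ A)))))
At A=0, B=0: circuit gives 0, formula gives 1.

No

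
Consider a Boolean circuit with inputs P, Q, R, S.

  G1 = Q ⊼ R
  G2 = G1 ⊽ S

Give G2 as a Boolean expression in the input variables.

(Q ⊼ R) ⊽ S

G1 = Q ⊼ R
G2 = G1 ⊽ S = (Q ⊼ R) ⊽ S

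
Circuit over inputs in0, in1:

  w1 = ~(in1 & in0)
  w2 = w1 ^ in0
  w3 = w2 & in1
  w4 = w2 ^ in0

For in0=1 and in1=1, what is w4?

0

w1 = ~(1 & 1) = 0
w2 = 0 ^ 1 = 1
w4 = 1 ^ 1 = 0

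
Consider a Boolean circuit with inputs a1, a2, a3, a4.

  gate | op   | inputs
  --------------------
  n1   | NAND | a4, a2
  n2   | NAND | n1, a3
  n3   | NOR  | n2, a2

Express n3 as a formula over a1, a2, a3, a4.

((a4 NAND a2) NAND a3) NOR a2

n1 = a4 NAND a2
n2 = n1 NAND a3 = (a4 NAND a2) NAND a3
n3 = n2 NOR a2 = ((a4 NAND a2) NAND a3) NOR a2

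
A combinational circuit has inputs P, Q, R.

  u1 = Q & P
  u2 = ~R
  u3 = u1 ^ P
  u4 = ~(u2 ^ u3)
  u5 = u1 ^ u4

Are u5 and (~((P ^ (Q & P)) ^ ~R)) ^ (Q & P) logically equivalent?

Yes

u1 = Q & P
u2 = ~R
u3 = u1 ^ P = (Q & P) ^ P
u4 = ~(u2 ^ u3) = ~(~R ^ ((Q & P) ^ P))
u5 = u1 ^ u4 = (Q & P) ^ (~(~R ^ ((Q & P) ^ P)))
At P=0, Q=0, R=0: circuit gives 0, formula gives 0.
At P=0, Q=0, R=1: circuit gives 1, formula gives 1.
Agrees on all 8 inputs.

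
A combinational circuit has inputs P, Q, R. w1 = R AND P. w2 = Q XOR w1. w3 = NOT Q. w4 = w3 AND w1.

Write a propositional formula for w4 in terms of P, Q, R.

w1 = R AND P
w3 = NOT Q
w4 = w3 AND w1 = NOT Q AND (R AND P)

NOT Q AND (R AND P)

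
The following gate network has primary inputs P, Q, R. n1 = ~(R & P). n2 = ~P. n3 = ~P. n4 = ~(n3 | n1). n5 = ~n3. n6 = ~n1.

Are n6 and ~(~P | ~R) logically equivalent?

n1 = ~(R & P)
n6 = ~n1 = ~(~(R & P))
At P=0, Q=0, R=0: circuit gives 0, formula gives 0.
At P=1, Q=0, R=1: circuit gives 1, formula gives 1.
Agrees on all 8 inputs.

Yes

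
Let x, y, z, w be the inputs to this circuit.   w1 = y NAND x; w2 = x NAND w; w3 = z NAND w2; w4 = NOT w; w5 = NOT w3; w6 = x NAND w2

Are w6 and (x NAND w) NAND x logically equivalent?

w2 = x NAND w
w6 = x NAND w2 = x NAND (x NAND w)
At x=1, y=0, z=0, w=0: circuit gives 0, formula gives 0.
At x=0, y=0, z=0, w=0: circuit gives 1, formula gives 1.
Agrees on all 16 inputs.

Yes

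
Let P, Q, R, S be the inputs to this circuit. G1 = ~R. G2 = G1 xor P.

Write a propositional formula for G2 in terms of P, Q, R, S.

~R xor P

G1 = ~R
G2 = G1 xor P = ~R xor P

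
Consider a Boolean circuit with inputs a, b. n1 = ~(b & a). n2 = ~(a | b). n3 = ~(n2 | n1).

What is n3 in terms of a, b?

n1 = ~(b & a)
n2 = ~(a | b)
n3 = ~(n2 | n1) = ~((~(a | b)) | (~(b & a)))

~((~(a | b)) | (~(b & a)))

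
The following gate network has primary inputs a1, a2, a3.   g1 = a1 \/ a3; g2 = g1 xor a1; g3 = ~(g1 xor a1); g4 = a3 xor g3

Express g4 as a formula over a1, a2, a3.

g1 = a1 \/ a3
g3 = ~(g1 xor a1) = ~((a1 \/ a3) xor a1)
g4 = a3 xor g3 = a3 xor (~((a1 \/ a3) xor a1))

a3 xor (~((a1 \/ a3) xor a1))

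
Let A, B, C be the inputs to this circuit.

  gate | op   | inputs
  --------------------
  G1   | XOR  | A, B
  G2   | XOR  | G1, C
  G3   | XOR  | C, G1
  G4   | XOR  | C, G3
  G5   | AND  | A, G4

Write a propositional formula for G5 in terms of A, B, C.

A AND (C XOR (C XOR (A XOR B)))

G1 = A XOR B
G3 = C XOR G1 = C XOR (A XOR B)
G4 = C XOR G3 = C XOR (C XOR (A XOR B))
G5 = A AND G4 = A AND (C XOR (C XOR (A XOR B)))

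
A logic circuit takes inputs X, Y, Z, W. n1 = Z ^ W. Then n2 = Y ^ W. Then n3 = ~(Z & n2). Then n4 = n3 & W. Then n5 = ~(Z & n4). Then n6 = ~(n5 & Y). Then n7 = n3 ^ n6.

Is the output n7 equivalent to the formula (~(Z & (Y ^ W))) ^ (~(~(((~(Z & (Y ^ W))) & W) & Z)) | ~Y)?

Yes

n2 = Y ^ W
n3 = ~(Z & n2) = ~(Z & (Y ^ W))
n4 = n3 & W = (~(Z & (Y ^ W))) & W
n5 = ~(Z & n4) = ~(Z & ((~(Z & (Y ^ W))) & W))
n6 = ~(n5 & Y) = ~((~(Z & ((~(Z & (Y ^ W))) & W))) & Y)
n7 = n3 ^ n6 = (~(Z & (Y ^ W))) ^ (~((~(Z & ((~(Z & (Y ^ W))) & W))) & Y))
At X=0, Y=0, Z=0, W=0: circuit gives 0, formula gives 0.
At X=0, Y=0, Z=1, W=1: circuit gives 1, formula gives 1.
Agrees on all 16 inputs.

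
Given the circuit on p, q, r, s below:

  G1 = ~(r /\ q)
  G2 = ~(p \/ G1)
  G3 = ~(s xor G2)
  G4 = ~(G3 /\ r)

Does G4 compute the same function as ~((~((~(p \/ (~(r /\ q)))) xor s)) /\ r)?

Yes

G1 = ~(r /\ q)
G2 = ~(p \/ G1) = ~(p \/ (~(r /\ q)))
G3 = ~(s xor G2) = ~(s xor (~(p \/ (~(r /\ q)))))
G4 = ~(G3 /\ r) = ~((~(s xor (~(p \/ (~(r /\ q)))))) /\ r)
At p=0, q=0, r=1, s=0: circuit gives 0, formula gives 0.
At p=0, q=0, r=0, s=0: circuit gives 1, formula gives 1.
Agrees on all 16 inputs.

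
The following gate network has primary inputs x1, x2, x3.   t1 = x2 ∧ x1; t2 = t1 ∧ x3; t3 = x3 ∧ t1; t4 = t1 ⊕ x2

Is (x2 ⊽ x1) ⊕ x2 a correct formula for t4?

No

t1 = x2 ∧ x1
t4 = t1 ⊕ x2 = (x2 ∧ x1) ⊕ x2
At x1=0, x2=0, x3=0: circuit gives 0, formula gives 1.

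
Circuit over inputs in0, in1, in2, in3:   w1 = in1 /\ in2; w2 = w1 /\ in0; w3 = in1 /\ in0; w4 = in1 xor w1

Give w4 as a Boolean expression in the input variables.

w1 = in1 /\ in2
w4 = in1 xor w1 = in1 xor (in1 /\ in2)

in1 xor (in1 /\ in2)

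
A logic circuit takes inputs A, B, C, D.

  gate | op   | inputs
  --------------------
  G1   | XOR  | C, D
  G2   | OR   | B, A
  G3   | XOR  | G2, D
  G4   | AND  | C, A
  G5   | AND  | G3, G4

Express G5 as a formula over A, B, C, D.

((B OR A) XOR D) AND (C AND A)

G2 = B OR A
G3 = G2 XOR D = (B OR A) XOR D
G4 = C AND A
G5 = G3 AND G4 = ((B OR A) XOR D) AND (C AND A)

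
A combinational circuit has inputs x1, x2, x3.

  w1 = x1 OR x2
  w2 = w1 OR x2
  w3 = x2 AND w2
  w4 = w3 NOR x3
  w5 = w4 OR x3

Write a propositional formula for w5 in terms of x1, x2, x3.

((x2 AND ((x1 OR x2) OR x2)) NOR x3) OR x3

w1 = x1 OR x2
w2 = w1 OR x2 = (x1 OR x2) OR x2
w3 = x2 AND w2 = x2 AND ((x1 OR x2) OR x2)
w4 = w3 NOR x3 = (x2 AND ((x1 OR x2) OR x2)) NOR x3
w5 = w4 OR x3 = ((x2 AND ((x1 OR x2) OR x2)) NOR x3) OR x3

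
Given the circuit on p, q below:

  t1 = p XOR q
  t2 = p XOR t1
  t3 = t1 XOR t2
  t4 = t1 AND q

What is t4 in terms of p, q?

t1 = p XOR q
t4 = t1 AND q = (p XOR q) AND q

(p XOR q) AND q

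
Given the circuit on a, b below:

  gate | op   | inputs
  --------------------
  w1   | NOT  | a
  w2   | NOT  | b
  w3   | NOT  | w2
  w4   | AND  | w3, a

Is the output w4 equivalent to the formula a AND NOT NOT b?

Yes

w2 = NOT b
w3 = NOT w2 = NOT NOT b
w4 = w3 AND a = NOT NOT b AND a
At a=0, b=0: circuit gives 0, formula gives 0.
At a=1, b=1: circuit gives 1, formula gives 1.
Agrees on all 4 inputs.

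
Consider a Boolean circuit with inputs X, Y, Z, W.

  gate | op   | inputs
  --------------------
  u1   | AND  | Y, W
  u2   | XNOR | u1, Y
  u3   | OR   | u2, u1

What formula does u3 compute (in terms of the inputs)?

u1 = Y AND W
u2 = u1 XNOR Y = (Y AND W) XNOR Y
u3 = u2 OR u1 = ((Y AND W) XNOR Y) OR (Y AND W)

((Y AND W) XNOR Y) OR (Y AND W)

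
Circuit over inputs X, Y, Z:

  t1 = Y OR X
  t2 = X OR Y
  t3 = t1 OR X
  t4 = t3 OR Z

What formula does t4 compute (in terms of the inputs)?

((Y OR X) OR X) OR Z

t1 = Y OR X
t3 = t1 OR X = (Y OR X) OR X
t4 = t3 OR Z = ((Y OR X) OR X) OR Z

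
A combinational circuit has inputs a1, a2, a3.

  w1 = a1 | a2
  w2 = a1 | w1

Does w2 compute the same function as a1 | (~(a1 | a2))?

No

w1 = a1 | a2
w2 = a1 | w1 = a1 | (a1 | a2)
At a1=0, a2=0, a3=0: circuit gives 0, formula gives 1.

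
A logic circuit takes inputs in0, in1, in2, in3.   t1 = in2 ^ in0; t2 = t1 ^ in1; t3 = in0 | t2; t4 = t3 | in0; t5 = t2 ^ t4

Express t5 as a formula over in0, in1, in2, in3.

t1 = in2 ^ in0
t2 = t1 ^ in1 = (in2 ^ in0) ^ in1
t3 = in0 | t2 = in0 | ((in2 ^ in0) ^ in1)
t4 = t3 | in0 = (in0 | ((in2 ^ in0) ^ in1)) | in0
t5 = t2 ^ t4 = ((in2 ^ in0) ^ in1) ^ ((in0 | ((in2 ^ in0) ^ in1)) | in0)

((in2 ^ in0) ^ in1) ^ ((in0 | ((in2 ^ in0) ^ in1)) | in0)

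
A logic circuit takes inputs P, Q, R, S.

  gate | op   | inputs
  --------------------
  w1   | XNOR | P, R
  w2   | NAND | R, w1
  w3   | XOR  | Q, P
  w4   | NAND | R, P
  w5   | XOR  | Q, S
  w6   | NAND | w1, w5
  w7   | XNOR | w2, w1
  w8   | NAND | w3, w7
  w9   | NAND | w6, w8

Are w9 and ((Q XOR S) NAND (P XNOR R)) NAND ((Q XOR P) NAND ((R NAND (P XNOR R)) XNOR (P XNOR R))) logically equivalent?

w1 = P XNOR R
w2 = R NAND w1 = R NAND (P XNOR R)
w3 = Q XOR P
w5 = Q XOR S
w6 = w1 NAND w5 = (P XNOR R) NAND (Q XOR S)
w7 = w2 XNOR w1 = (R NAND (P XNOR R)) XNOR (P XNOR R)
w8 = w3 NAND w7 = (Q XOR P) NAND ((R NAND (P XNOR R)) XNOR (P XNOR R))
w9 = w6 NAND w8 = ((P XNOR R) NAND (Q XOR S)) NAND ((Q XOR P) NAND ((R NAND (P XNOR R)) XNOR (P XNOR R)))
At P=0, Q=0, R=0, S=0: circuit gives 0, formula gives 0.
At P=0, Q=0, R=0, S=1: circuit gives 1, formula gives 1.
Agrees on all 16 inputs.

Yes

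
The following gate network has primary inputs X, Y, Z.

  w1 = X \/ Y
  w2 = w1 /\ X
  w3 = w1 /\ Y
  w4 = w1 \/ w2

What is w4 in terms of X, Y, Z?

(X \/ Y) \/ ((X \/ Y) /\ X)

w1 = X \/ Y
w2 = w1 /\ X = (X \/ Y) /\ X
w4 = w1 \/ w2 = (X \/ Y) \/ ((X \/ Y) /\ X)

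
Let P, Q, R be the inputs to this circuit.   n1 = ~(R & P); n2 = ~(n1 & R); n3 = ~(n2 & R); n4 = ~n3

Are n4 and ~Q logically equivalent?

n1 = ~(R & P)
n2 = ~(n1 & R) = ~((~(R & P)) & R)
n3 = ~(n2 & R) = ~((~((~(R & P)) & R)) & R)
n4 = ~n3 = ~(~((~((~(R & P)) & R)) & R))
At P=0, Q=0, R=0: circuit gives 0, formula gives 1.

No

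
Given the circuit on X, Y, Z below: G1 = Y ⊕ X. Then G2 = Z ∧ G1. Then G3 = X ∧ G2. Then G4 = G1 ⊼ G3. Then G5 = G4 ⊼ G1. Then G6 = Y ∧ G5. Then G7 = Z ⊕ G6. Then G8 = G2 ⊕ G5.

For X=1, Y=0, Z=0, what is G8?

0

G1 = 0 ⊕ 1 = 1
G2 = 0 ∧ 1 = 0
G3 = 1 ∧ 0 = 0
G4 = 1 ⊼ 0 = 1
G5 = 1 ⊼ 1 = 0
G8 = 0 ⊕ 0 = 0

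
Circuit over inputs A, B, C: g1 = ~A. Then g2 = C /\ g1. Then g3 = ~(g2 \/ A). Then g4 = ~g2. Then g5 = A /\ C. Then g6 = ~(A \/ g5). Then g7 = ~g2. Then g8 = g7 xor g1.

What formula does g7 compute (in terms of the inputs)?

g1 = ~A
g2 = C /\ g1 = C /\ ~A
g7 = ~g2 = ~(C /\ ~A)

~(C /\ ~A)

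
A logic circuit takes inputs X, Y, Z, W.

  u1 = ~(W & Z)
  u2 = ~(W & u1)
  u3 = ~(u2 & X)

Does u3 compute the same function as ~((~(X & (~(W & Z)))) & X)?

u1 = ~(W & Z)
u2 = ~(W & u1) = ~(W & (~(W & Z)))
u3 = ~(u2 & X) = ~((~(W & (~(W & Z)))) & X)
At X=1, Y=0, Z=0, W=0: circuit gives 0, formula gives 1.

No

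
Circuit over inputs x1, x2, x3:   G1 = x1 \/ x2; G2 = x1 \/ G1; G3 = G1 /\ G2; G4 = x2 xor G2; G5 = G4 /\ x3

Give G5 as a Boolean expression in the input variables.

G1 = x1 \/ x2
G2 = x1 \/ G1 = x1 \/ (x1 \/ x2)
G4 = x2 xor G2 = x2 xor (x1 \/ (x1 \/ x2))
G5 = G4 /\ x3 = (x2 xor (x1 \/ (x1 \/ x2))) /\ x3

(x2 xor (x1 \/ (x1 \/ x2))) /\ x3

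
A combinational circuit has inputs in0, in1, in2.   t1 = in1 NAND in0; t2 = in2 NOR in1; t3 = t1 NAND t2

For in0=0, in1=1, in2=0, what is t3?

t1 = 1 NAND 0 = 1
t2 = 0 NOR 1 = 0
t3 = 1 NAND 0 = 1

1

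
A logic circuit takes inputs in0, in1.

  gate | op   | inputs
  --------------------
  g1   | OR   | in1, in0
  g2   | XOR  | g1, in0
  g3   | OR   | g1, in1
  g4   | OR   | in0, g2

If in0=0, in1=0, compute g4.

0

g1 = 0 OR 0 = 0
g2 = 0 XOR 0 = 0
g4 = 0 OR 0 = 0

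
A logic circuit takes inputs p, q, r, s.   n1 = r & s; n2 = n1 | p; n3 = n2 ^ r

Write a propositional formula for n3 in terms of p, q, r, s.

((r & s) | p) ^ r

n1 = r & s
n2 = n1 | p = (r & s) | p
n3 = n2 ^ r = ((r & s) | p) ^ r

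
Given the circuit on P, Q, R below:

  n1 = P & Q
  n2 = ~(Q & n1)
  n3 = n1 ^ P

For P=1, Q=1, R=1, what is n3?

n1 = 1 & 1 = 1
n3 = 1 ^ 1 = 0

0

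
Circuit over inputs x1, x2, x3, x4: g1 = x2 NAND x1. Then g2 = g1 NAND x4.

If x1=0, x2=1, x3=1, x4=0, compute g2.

g1 = 1 NAND 0 = 1
g2 = 1 NAND 0 = 1

1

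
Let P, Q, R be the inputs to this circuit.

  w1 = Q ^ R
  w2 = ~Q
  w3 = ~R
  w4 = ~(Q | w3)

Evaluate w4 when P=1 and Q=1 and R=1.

0

w3 = ~1 = 0
w4 = ~(1 | 0) = 0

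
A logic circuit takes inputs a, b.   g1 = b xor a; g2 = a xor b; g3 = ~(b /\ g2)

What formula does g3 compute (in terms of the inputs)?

~(b /\ (a xor b))

g2 = a xor b
g3 = ~(b /\ g2) = ~(b /\ (a xor b))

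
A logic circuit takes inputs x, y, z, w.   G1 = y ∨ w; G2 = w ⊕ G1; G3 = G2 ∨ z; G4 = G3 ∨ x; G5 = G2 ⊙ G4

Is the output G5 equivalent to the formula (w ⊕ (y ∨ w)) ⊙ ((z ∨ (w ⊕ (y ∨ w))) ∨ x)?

Yes

G1 = y ∨ w
G2 = w ⊕ G1 = w ⊕ (y ∨ w)
G3 = G2 ∨ z = (w ⊕ (y ∨ w)) ∨ z
G4 = G3 ∨ x = ((w ⊕ (y ∨ w)) ∨ z) ∨ x
G5 = G2 ⊙ G4 = (w ⊕ (y ∨ w)) ⊙ (((w ⊕ (y ∨ w)) ∨ z) ∨ x)
At x=0, y=0, z=1, w=0: circuit gives 0, formula gives 0.
At x=0, y=0, z=0, w=0: circuit gives 1, formula gives 1.
Agrees on all 16 inputs.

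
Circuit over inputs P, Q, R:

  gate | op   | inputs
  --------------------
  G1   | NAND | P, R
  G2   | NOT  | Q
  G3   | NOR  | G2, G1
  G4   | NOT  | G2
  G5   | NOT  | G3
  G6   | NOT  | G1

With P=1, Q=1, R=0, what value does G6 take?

0

G1 = 1 NAND 0 = 1
G6 = NOT 1 = 0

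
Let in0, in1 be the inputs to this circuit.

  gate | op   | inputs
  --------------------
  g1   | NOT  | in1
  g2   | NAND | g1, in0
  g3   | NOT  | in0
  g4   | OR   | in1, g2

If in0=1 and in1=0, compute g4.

0

g1 = NOT 0 = 1
g2 = 1 NAND 1 = 0
g4 = 0 OR 0 = 0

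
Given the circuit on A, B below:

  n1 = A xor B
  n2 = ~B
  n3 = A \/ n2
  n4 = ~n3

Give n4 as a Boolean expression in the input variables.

n2 = ~B
n3 = A \/ n2 = A \/ ~B
n4 = ~n3 = ~(A \/ ~B)

~(A \/ ~B)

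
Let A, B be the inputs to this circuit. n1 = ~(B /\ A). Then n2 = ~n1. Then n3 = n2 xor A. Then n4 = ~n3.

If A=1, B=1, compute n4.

n1 = ~(1 /\ 1) = 0
n2 = ~0 = 1
n3 = 1 xor 1 = 0
n4 = ~0 = 1

1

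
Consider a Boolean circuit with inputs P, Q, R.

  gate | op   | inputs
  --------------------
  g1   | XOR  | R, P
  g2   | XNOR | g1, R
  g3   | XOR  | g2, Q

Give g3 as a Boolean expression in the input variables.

g1 = R XOR P
g2 = g1 XNOR R = (R XOR P) XNOR R
g3 = g2 XOR Q = ((R XOR P) XNOR R) XOR Q

((R XOR P) XNOR R) XOR Q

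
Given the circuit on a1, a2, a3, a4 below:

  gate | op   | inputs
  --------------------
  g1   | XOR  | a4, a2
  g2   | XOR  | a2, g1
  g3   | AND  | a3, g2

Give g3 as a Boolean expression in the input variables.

g1 = a4 XOR a2
g2 = a2 XOR g1 = a2 XOR (a4 XOR a2)
g3 = a3 AND g2 = a3 AND (a2 XOR (a4 XOR a2))

a3 AND (a2 XOR (a4 XOR a2))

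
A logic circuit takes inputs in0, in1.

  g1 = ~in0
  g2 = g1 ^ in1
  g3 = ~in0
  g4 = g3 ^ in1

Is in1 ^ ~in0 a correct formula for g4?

g3 = ~in0
g4 = g3 ^ in1 = ~in0 ^ in1
At in0=0, in1=1: circuit gives 0, formula gives 0.
At in0=0, in1=0: circuit gives 1, formula gives 1.
Agrees on all 4 inputs.

Yes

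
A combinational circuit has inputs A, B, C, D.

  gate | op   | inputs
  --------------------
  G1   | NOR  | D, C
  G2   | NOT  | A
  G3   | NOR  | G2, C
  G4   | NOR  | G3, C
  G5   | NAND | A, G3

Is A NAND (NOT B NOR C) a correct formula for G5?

No

G2 = NOT A
G3 = G2 NOR C = NOT A NOR C
G5 = A NAND G3 = A NAND (NOT A NOR C)
At A=1, B=0, C=0, D=0: circuit gives 0, formula gives 1.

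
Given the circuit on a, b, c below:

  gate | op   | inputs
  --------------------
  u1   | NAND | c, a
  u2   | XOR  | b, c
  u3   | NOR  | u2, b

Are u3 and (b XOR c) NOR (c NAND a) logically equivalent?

u2 = b XOR c
u3 = u2 NOR b = (b XOR c) NOR b
At a=0, b=0, c=0: circuit gives 1, formula gives 0.

No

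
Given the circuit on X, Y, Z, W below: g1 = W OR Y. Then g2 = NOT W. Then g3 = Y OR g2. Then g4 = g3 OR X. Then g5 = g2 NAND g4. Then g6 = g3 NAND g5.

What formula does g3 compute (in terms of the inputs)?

Y OR NOT W

g2 = NOT W
g3 = Y OR g2 = Y OR NOT W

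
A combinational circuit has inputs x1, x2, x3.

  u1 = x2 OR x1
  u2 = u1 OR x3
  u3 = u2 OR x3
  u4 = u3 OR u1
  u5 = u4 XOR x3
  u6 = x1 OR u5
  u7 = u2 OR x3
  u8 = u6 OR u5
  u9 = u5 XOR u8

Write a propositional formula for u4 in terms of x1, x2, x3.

u1 = x2 OR x1
u2 = u1 OR x3 = (x2 OR x1) OR x3
u3 = u2 OR x3 = ((x2 OR x1) OR x3) OR x3
u4 = u3 OR u1 = (((x2 OR x1) OR x3) OR x3) OR (x2 OR x1)

(((x2 OR x1) OR x3) OR x3) OR (x2 OR x1)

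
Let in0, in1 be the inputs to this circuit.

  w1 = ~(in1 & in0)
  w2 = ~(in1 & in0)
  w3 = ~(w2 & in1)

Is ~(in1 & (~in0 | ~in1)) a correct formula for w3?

w2 = ~(in1 & in0)
w3 = ~(w2 & in1) = ~((~(in1 & in0)) & in1)
At in0=0, in1=1: circuit gives 0, formula gives 0.
At in0=0, in1=0: circuit gives 1, formula gives 1.
Agrees on all 4 inputs.

Yes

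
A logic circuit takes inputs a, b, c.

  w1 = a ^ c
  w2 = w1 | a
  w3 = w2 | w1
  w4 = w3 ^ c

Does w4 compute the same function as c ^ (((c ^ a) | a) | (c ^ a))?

w1 = a ^ c
w2 = w1 | a = (a ^ c) | a
w3 = w2 | w1 = ((a ^ c) | a) | (a ^ c)
w4 = w3 ^ c = (((a ^ c) | a) | (a ^ c)) ^ c
At a=0, b=0, c=0: circuit gives 0, formula gives 0.
At a=1, b=0, c=0: circuit gives 1, formula gives 1.
Agrees on all 8 inputs.

Yes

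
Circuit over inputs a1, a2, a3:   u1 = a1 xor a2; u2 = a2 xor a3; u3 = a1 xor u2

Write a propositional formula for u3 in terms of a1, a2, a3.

u2 = a2 xor a3
u3 = a1 xor u2 = a1 xor (a2 xor a3)

a1 xor (a2 xor a3)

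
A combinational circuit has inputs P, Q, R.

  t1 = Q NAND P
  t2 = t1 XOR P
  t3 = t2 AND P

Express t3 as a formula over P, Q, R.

t1 = Q NAND P
t2 = t1 XOR P = (Q NAND P) XOR P
t3 = t2 AND P = ((Q NAND P) XOR P) AND P

((Q NAND P) XOR P) AND P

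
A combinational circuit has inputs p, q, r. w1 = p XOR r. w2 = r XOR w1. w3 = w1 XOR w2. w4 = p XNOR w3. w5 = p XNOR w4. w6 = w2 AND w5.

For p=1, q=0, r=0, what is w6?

w1 = 1 XOR 0 = 1
w2 = 0 XOR 1 = 1
w3 = 1 XOR 1 = 0
w4 = 1 XNOR 0 = 0
w5 = 1 XNOR 0 = 0
w6 = 1 AND 0 = 0

0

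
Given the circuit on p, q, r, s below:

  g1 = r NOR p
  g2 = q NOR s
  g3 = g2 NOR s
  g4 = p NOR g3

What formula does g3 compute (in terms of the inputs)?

g2 = q NOR s
g3 = g2 NOR s = (q NOR s) NOR s

(q NOR s) NOR s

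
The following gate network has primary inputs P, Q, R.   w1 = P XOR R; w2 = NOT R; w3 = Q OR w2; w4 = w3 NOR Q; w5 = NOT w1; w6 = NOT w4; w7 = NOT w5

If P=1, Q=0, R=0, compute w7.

1

w1 = 1 XOR 0 = 1
w5 = NOT 1 = 0
w7 = NOT 0 = 1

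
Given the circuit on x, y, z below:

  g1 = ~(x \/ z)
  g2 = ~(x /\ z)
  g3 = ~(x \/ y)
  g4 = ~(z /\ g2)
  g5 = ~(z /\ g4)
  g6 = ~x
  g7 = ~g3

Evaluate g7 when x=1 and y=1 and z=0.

1

g3 = ~(1 \/ 1) = 0
g7 = ~0 = 1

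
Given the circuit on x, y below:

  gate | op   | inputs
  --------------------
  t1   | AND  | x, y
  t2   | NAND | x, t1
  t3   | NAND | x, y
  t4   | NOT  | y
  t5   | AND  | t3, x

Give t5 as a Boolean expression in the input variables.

(x NAND y) AND x

t3 = x NAND y
t5 = t3 AND x = (x NAND y) AND x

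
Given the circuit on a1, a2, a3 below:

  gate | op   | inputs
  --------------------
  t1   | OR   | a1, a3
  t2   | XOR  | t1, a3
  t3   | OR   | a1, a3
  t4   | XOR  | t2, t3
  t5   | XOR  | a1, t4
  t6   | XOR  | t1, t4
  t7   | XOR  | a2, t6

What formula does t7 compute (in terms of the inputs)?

a2 XOR ((a1 OR a3) XOR (((a1 OR a3) XOR a3) XOR (a1 OR a3)))

t1 = a1 OR a3
t2 = t1 XOR a3 = (a1 OR a3) XOR a3
t3 = a1 OR a3
t4 = t2 XOR t3 = ((a1 OR a3) XOR a3) XOR (a1 OR a3)
t6 = t1 XOR t4 = (a1 OR a3) XOR (((a1 OR a3) XOR a3) XOR (a1 OR a3))
t7 = a2 XOR t6 = a2 XOR ((a1 OR a3) XOR (((a1 OR a3) XOR a3) XOR (a1 OR a3)))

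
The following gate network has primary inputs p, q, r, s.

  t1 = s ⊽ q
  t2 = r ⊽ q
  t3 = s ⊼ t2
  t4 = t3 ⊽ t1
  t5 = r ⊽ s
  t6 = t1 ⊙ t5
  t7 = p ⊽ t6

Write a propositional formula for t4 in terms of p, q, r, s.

t1 = s ⊽ q
t2 = r ⊽ q
t3 = s ⊼ t2 = s ⊼ (r ⊽ q)
t4 = t3 ⊽ t1 = (s ⊼ (r ⊽ q)) ⊽ (s ⊽ q)

(s ⊼ (r ⊽ q)) ⊽ (s ⊽ q)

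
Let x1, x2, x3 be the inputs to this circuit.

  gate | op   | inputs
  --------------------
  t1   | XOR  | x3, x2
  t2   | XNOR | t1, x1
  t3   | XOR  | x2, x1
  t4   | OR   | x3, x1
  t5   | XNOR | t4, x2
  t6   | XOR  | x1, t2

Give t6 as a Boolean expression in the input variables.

x1 XOR ((x3 XOR x2) XNOR x1)

t1 = x3 XOR x2
t2 = t1 XNOR x1 = (x3 XOR x2) XNOR x1
t6 = x1 XOR t2 = x1 XOR ((x3 XOR x2) XNOR x1)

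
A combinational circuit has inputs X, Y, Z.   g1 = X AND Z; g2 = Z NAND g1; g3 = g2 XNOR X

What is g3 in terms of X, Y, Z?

(Z NAND (X AND Z)) XNOR X

g1 = X AND Z
g2 = Z NAND g1 = Z NAND (X AND Z)
g3 = g2 XNOR X = (Z NAND (X AND Z)) XNOR X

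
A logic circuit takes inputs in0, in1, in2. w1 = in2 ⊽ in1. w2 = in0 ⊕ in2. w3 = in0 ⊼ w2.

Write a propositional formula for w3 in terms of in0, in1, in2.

in0 ⊼ (in0 ⊕ in2)

w2 = in0 ⊕ in2
w3 = in0 ⊼ w2 = in0 ⊼ (in0 ⊕ in2)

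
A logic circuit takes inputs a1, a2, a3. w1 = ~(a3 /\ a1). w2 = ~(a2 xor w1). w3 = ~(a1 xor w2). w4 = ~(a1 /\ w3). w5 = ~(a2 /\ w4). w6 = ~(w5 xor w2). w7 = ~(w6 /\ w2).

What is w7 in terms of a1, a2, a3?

w1 = ~(a3 /\ a1)
w2 = ~(a2 xor w1) = ~(a2 xor (~(a3 /\ a1)))
w3 = ~(a1 xor w2) = ~(a1 xor (~(a2 xor (~(a3 /\ a1)))))
w4 = ~(a1 /\ w3) = ~(a1 /\ (~(a1 xor (~(a2 xor (~(a3 /\ a1)))))))
w5 = ~(a2 /\ w4) = ~(a2 /\ (~(a1 /\ (~(a1 xor (~(a2 xor (~(a3 /\ a1)))))))))
w6 = ~(w5 xor w2) = ~((~(a2 /\ (~(a1 /\ (~(a1 xor (~(a2 xor (~(a3 /\ a1)))))))))) xor (~(a2 xor (~(a3 /\ a1)))))
w7 = ~(w6 /\ w2) = ~((~((~(a2 /\ (~(a1 /\ (~(a1 xor (~(a2 xor (~(a3 /\ a1)))))))))) xor (~(a2 xor (~(a3 /\ a1)))))) /\ (~(a2 xor (~(a3 /\ a1)))))

~((~((~(a2 /\ (~(a1 /\ (~(a1 xor (~(a2 xor (~(a3 /\ a1)))))))))) xor (~(a2 xor (~(a3 /\ a1)))))) /\ (~(a2 xor (~(a3 /\ a1)))))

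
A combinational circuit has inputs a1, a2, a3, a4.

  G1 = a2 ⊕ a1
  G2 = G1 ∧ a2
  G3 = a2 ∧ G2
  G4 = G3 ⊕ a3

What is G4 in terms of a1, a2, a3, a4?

G1 = a2 ⊕ a1
G2 = G1 ∧ a2 = (a2 ⊕ a1) ∧ a2
G3 = a2 ∧ G2 = a2 ∧ ((a2 ⊕ a1) ∧ a2)
G4 = G3 ⊕ a3 = (a2 ∧ ((a2 ⊕ a1) ∧ a2)) ⊕ a3

(a2 ∧ ((a2 ⊕ a1) ∧ a2)) ⊕ a3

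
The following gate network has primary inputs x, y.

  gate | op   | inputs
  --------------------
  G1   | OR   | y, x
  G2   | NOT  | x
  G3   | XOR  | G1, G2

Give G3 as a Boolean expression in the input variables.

(y OR x) XOR NOT x

G1 = y OR x
G2 = NOT x
G3 = G1 XOR G2 = (y OR x) XOR NOT x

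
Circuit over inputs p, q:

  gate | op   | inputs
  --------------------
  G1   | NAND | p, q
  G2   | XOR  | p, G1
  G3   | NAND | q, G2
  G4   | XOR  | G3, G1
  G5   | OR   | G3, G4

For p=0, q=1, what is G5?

1

G1 = 0 NAND 1 = 1
G2 = 0 XOR 1 = 1
G3 = 1 NAND 1 = 0
G4 = 0 XOR 1 = 1
G5 = 0 OR 1 = 1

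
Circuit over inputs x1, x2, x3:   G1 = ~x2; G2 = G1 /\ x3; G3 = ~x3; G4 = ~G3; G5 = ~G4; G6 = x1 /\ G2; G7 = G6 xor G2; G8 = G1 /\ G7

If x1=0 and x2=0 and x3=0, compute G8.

0

G1 = ~0 = 1
G2 = 1 /\ 0 = 0
G6 = 0 /\ 0 = 0
G7 = 0 xor 0 = 0
G8 = 1 /\ 0 = 0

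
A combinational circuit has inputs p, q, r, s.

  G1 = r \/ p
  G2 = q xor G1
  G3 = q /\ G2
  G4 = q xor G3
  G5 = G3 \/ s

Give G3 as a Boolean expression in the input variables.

q /\ (q xor (r \/ p))

G1 = r \/ p
G2 = q xor G1 = q xor (r \/ p)
G3 = q /\ G2 = q /\ (q xor (r \/ p))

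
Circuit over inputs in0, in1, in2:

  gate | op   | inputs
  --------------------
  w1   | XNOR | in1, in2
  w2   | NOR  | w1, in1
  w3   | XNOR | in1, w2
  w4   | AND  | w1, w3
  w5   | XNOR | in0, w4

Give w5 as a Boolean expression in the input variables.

in0 XNOR ((in1 XNOR in2) AND (in1 XNOR ((in1 XNOR in2) NOR in1)))

w1 = in1 XNOR in2
w2 = w1 NOR in1 = (in1 XNOR in2) NOR in1
w3 = in1 XNOR w2 = in1 XNOR ((in1 XNOR in2) NOR in1)
w4 = w1 AND w3 = (in1 XNOR in2) AND (in1 XNOR ((in1 XNOR in2) NOR in1))
w5 = in0 XNOR w4 = in0 XNOR ((in1 XNOR in2) AND (in1 XNOR ((in1 XNOR in2) NOR in1)))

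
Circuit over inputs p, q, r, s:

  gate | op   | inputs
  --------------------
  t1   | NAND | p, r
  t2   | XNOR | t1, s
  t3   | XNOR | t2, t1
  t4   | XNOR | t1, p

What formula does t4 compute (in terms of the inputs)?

(p NAND r) XNOR p

t1 = p NAND r
t4 = t1 XNOR p = (p NAND r) XNOR p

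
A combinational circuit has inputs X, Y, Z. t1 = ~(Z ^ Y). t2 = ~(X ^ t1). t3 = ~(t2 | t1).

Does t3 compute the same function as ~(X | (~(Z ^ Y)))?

t1 = ~(Z ^ Y)
t2 = ~(X ^ t1) = ~(X ^ (~(Z ^ Y)))
t3 = ~(t2 | t1) = ~((~(X ^ (~(Z ^ Y)))) | (~(Z ^ Y)))
At X=0, Y=0, Z=1: circuit gives 0, formula gives 1.

No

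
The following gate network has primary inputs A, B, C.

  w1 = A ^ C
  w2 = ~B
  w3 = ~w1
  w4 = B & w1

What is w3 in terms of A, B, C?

w1 = A ^ C
w3 = ~w1 = ~(A ^ C)

~(A ^ C)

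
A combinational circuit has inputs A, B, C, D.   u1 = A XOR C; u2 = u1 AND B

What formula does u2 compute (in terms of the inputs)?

(A XOR C) AND B

u1 = A XOR C
u2 = u1 AND B = (A XOR C) AND B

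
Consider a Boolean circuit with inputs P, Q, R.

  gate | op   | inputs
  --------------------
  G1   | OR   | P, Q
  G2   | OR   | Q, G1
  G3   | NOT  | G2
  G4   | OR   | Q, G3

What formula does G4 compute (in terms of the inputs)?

Q OR NOT (Q OR (P OR Q))

G1 = P OR Q
G2 = Q OR G1 = Q OR (P OR Q)
G3 = NOT G2 = NOT (Q OR (P OR Q))
G4 = Q OR G3 = Q OR NOT (Q OR (P OR Q))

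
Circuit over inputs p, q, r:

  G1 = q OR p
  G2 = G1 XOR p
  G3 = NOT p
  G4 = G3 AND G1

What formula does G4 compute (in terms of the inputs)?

G1 = q OR p
G3 = NOT p
G4 = G3 AND G1 = NOT p AND (q OR p)

NOT p AND (q OR p)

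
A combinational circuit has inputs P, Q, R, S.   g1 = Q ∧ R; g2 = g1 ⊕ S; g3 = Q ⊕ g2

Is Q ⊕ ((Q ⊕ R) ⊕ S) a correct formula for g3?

No

g1 = Q ∧ R
g2 = g1 ⊕ S = (Q ∧ R) ⊕ S
g3 = Q ⊕ g2 = Q ⊕ ((Q ∧ R) ⊕ S)
At P=0, Q=0, R=1, S=0: circuit gives 0, formula gives 1.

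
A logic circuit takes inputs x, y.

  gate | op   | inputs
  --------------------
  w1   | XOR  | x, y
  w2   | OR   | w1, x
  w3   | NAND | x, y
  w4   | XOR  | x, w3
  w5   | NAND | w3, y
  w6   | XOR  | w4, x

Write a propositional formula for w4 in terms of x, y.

w3 = x NAND y
w4 = x XOR w3 = x XOR (x NAND y)

x XOR (x NAND y)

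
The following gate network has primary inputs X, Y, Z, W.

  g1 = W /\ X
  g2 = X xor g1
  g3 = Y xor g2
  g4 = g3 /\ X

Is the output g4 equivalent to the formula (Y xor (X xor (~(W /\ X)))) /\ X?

g1 = W /\ X
g2 = X xor g1 = X xor (W /\ X)
g3 = Y xor g2 = Y xor (X xor (W /\ X))
g4 = g3 /\ X = (Y xor (X xor (W /\ X))) /\ X
At X=1, Y=0, Z=0, W=0: circuit gives 1, formula gives 0.

No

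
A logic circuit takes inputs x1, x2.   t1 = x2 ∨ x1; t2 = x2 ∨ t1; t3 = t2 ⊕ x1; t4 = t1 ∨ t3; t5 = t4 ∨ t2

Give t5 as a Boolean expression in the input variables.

t1 = x2 ∨ x1
t2 = x2 ∨ t1 = x2 ∨ (x2 ∨ x1)
t3 = t2 ⊕ x1 = (x2 ∨ (x2 ∨ x1)) ⊕ x1
t4 = t1 ∨ t3 = (x2 ∨ x1) ∨ ((x2 ∨ (x2 ∨ x1)) ⊕ x1)
t5 = t4 ∨ t2 = ((x2 ∨ x1) ∨ ((x2 ∨ (x2 ∨ x1)) ⊕ x1)) ∨ (x2 ∨ (x2 ∨ x1))

((x2 ∨ x1) ∨ ((x2 ∨ (x2 ∨ x1)) ⊕ x1)) ∨ (x2 ∨ (x2 ∨ x1))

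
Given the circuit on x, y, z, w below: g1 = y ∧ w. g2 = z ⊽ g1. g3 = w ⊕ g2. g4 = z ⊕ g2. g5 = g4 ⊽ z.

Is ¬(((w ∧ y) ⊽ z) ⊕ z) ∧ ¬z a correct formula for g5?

Yes

g1 = y ∧ w
g2 = z ⊽ g1 = z ⊽ (y ∧ w)
g4 = z ⊕ g2 = z ⊕ (z ⊽ (y ∧ w))
g5 = g4 ⊽ z = (z ⊕ (z ⊽ (y ∧ w))) ⊽ z
At x=0, y=0, z=0, w=0: circuit gives 0, formula gives 0.
At x=0, y=1, z=0, w=1: circuit gives 1, formula gives 1.
Agrees on all 16 inputs.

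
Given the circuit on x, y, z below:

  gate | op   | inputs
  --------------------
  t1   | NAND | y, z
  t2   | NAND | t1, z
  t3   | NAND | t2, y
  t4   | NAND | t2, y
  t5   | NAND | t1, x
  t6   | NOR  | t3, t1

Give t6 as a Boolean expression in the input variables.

(((y NAND z) NAND z) NAND y) NOR (y NAND z)

t1 = y NAND z
t2 = t1 NAND z = (y NAND z) NAND z
t3 = t2 NAND y = ((y NAND z) NAND z) NAND y
t6 = t3 NOR t1 = (((y NAND z) NAND z) NAND y) NOR (y NAND z)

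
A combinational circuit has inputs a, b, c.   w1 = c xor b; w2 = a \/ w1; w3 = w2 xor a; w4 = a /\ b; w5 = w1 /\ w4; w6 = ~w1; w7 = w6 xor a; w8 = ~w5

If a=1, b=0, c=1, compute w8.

1

w1 = 1 xor 0 = 1
w4 = 1 /\ 0 = 0
w5 = 1 /\ 0 = 0
w8 = ~0 = 1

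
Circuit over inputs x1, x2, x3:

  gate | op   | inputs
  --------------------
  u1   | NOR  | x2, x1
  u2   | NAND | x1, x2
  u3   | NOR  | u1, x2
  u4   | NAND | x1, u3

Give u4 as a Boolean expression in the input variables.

u1 = x2 NOR x1
u3 = u1 NOR x2 = (x2 NOR x1) NOR x2
u4 = x1 NAND u3 = x1 NAND ((x2 NOR x1) NOR x2)

x1 NAND ((x2 NOR x1) NOR x2)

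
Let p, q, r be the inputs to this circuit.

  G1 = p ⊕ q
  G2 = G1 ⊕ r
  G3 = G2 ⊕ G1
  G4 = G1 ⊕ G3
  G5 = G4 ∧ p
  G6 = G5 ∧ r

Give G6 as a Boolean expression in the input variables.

G1 = p ⊕ q
G2 = G1 ⊕ r = (p ⊕ q) ⊕ r
G3 = G2 ⊕ G1 = ((p ⊕ q) ⊕ r) ⊕ (p ⊕ q)
G4 = G1 ⊕ G3 = (p ⊕ q) ⊕ (((p ⊕ q) ⊕ r) ⊕ (p ⊕ q))
G5 = G4 ∧ p = ((p ⊕ q) ⊕ (((p ⊕ q) ⊕ r) ⊕ (p ⊕ q))) ∧ p
G6 = G5 ∧ r = (((p ⊕ q) ⊕ (((p ⊕ q) ⊕ r) ⊕ (p ⊕ q))) ∧ p) ∧ r

(((p ⊕ q) ⊕ (((p ⊕ q) ⊕ r) ⊕ (p ⊕ q))) ∧ p) ∧ r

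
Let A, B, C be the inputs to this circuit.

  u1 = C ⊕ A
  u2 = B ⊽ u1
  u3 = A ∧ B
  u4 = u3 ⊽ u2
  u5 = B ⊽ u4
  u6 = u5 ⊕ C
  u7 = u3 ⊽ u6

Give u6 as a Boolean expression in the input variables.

(B ⊽ ((A ∧ B) ⊽ (B ⊽ (C ⊕ A)))) ⊕ C

u1 = C ⊕ A
u2 = B ⊽ u1 = B ⊽ (C ⊕ A)
u3 = A ∧ B
u4 = u3 ⊽ u2 = (A ∧ B) ⊽ (B ⊽ (C ⊕ A))
u5 = B ⊽ u4 = B ⊽ ((A ∧ B) ⊽ (B ⊽ (C ⊕ A)))
u6 = u5 ⊕ C = (B ⊽ ((A ∧ B) ⊽ (B ⊽ (C ⊕ A)))) ⊕ C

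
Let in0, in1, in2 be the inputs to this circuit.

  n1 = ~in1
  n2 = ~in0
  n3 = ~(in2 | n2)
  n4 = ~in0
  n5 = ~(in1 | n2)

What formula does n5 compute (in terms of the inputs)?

n2 = ~in0
n5 = ~(in1 | n2) = ~(in1 | ~in0)

~(in1 | ~in0)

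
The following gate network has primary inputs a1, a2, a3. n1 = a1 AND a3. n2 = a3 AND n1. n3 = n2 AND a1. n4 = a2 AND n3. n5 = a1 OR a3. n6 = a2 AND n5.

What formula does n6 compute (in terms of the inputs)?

a2 AND (a1 OR a3)

n5 = a1 OR a3
n6 = a2 AND n5 = a2 AND (a1 OR a3)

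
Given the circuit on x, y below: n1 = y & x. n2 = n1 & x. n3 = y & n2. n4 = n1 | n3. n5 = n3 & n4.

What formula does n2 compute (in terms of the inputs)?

n1 = y & x
n2 = n1 & x = (y & x) & x

(y & x) & x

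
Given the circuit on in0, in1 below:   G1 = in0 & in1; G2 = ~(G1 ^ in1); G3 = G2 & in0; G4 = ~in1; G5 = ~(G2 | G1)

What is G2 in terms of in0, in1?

~((in0 & in1) ^ in1)

G1 = in0 & in1
G2 = ~(G1 ^ in1) = ~((in0 & in1) ^ in1)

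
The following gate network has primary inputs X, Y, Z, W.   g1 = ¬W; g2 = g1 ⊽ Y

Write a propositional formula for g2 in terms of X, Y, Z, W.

¬W ⊽ Y

g1 = ¬W
g2 = g1 ⊽ Y = ¬W ⊽ Y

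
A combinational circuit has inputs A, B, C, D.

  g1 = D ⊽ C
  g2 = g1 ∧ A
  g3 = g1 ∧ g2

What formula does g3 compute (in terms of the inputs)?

(D ⊽ C) ∧ ((D ⊽ C) ∧ A)

g1 = D ⊽ C
g2 = g1 ∧ A = (D ⊽ C) ∧ A
g3 = g1 ∧ g2 = (D ⊽ C) ∧ ((D ⊽ C) ∧ A)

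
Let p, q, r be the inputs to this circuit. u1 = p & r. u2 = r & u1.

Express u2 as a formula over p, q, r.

u1 = p & r
u2 = r & u1 = r & (p & r)

r & (p & r)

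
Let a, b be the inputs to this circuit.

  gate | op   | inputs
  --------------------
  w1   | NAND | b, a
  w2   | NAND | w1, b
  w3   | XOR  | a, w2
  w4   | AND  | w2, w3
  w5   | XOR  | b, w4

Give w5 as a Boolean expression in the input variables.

b XOR (((b NAND a) NAND b) AND (a XOR ((b NAND a) NAND b)))

w1 = b NAND a
w2 = w1 NAND b = (b NAND a) NAND b
w3 = a XOR w2 = a XOR ((b NAND a) NAND b)
w4 = w2 AND w3 = ((b NAND a) NAND b) AND (a XOR ((b NAND a) NAND b))
w5 = b XOR w4 = b XOR (((b NAND a) NAND b) AND (a XOR ((b NAND a) NAND b)))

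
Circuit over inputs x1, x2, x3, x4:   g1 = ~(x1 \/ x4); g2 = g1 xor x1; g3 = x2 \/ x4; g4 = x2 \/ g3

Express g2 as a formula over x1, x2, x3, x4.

(~(x1 \/ x4)) xor x1

g1 = ~(x1 \/ x4)
g2 = g1 xor x1 = (~(x1 \/ x4)) xor x1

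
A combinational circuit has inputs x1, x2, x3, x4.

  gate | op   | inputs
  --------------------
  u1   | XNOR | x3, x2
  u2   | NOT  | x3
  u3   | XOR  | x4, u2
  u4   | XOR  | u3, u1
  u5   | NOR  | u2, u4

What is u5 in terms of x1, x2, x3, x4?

u1 = x3 XNOR x2
u2 = NOT x3
u3 = x4 XOR u2 = x4 XOR NOT x3
u4 = u3 XOR u1 = (x4 XOR NOT x3) XOR (x3 XNOR x2)
u5 = u2 NOR u4 = NOT x3 NOR ((x4 XOR NOT x3) XOR (x3 XNOR x2))

NOT x3 NOR ((x4 XOR NOT x3) XOR (x3 XNOR x2))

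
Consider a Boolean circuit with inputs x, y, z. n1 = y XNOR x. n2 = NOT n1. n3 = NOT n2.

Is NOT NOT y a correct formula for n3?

n1 = y XNOR x
n2 = NOT n1 = NOT (y XNOR x)
n3 = NOT n2 = NOT NOT (y XNOR x)
At x=0, y=0, z=0: circuit gives 1, formula gives 0.

No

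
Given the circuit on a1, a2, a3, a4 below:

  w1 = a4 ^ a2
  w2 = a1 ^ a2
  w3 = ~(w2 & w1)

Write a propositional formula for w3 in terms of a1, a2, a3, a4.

w1 = a4 ^ a2
w2 = a1 ^ a2
w3 = ~(w2 & w1) = ~((a1 ^ a2) & (a4 ^ a2))

~((a1 ^ a2) & (a4 ^ a2))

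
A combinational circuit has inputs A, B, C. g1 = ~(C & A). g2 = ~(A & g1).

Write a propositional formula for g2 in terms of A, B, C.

g1 = ~(C & A)
g2 = ~(A & g1) = ~(A & (~(C & A)))

~(A & (~(C & A)))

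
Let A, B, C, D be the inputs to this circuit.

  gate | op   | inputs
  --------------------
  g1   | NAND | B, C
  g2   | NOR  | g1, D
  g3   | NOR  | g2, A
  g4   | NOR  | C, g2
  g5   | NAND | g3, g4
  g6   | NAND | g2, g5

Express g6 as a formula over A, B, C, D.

((B NAND C) NOR D) NAND ((((B NAND C) NOR D) NOR A) NAND (C NOR ((B NAND C) NOR D)))

g1 = B NAND C
g2 = g1 NOR D = (B NAND C) NOR D
g3 = g2 NOR A = ((B NAND C) NOR D) NOR A
g4 = C NOR g2 = C NOR ((B NAND C) NOR D)
g5 = g3 NAND g4 = (((B NAND C) NOR D) NOR A) NAND (C NOR ((B NAND C) NOR D))
g6 = g2 NAND g5 = ((B NAND C) NOR D) NAND ((((B NAND C) NOR D) NOR A) NAND (C NOR ((B NAND C) NOR D)))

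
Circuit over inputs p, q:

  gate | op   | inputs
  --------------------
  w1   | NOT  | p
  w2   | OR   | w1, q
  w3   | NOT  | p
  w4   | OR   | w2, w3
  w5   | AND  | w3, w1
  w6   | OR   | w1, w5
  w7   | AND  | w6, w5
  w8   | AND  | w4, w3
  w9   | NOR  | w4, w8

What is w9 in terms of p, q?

w1 = NOT p
w2 = w1 OR q = NOT p OR q
w3 = NOT p
w4 = w2 OR w3 = (NOT p OR q) OR NOT p
w8 = w4 AND w3 = ((NOT p OR q) OR NOT p) AND NOT p
w9 = w4 NOR w8 = ((NOT p OR q) OR NOT p) NOR (((NOT p OR q) OR NOT p) AND NOT p)

((NOT p OR q) OR NOT p) NOR (((NOT p OR q) OR NOT p) AND NOT p)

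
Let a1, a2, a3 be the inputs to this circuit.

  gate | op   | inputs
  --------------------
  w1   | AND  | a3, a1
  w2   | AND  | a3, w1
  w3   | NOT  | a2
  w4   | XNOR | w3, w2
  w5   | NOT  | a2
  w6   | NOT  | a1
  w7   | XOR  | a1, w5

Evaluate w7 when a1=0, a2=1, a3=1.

w5 = NOT 1 = 0
w7 = 0 XOR 0 = 0

0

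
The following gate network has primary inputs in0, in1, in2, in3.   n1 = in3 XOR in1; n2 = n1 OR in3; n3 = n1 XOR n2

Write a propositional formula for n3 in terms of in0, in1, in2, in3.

n1 = in3 XOR in1
n2 = n1 OR in3 = (in3 XOR in1) OR in3
n3 = n1 XOR n2 = (in3 XOR in1) XOR ((in3 XOR in1) OR in3)

(in3 XOR in1) XOR ((in3 XOR in1) OR in3)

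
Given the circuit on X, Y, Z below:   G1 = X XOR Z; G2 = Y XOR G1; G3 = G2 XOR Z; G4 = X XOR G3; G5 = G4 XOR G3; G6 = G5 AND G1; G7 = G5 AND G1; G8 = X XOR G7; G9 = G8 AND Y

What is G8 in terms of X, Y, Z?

X XOR (((X XOR ((Y XOR (X XOR Z)) XOR Z)) XOR ((Y XOR (X XOR Z)) XOR Z)) AND (X XOR Z))

G1 = X XOR Z
G2 = Y XOR G1 = Y XOR (X XOR Z)
G3 = G2 XOR Z = (Y XOR (X XOR Z)) XOR Z
G4 = X XOR G3 = X XOR ((Y XOR (X XOR Z)) XOR Z)
G5 = G4 XOR G3 = (X XOR ((Y XOR (X XOR Z)) XOR Z)) XOR ((Y XOR (X XOR Z)) XOR Z)
G7 = G5 AND G1 = ((X XOR ((Y XOR (X XOR Z)) XOR Z)) XOR ((Y XOR (X XOR Z)) XOR Z)) AND (X XOR Z)
G8 = X XOR G7 = X XOR (((X XOR ((Y XOR (X XOR Z)) XOR Z)) XOR ((Y XOR (X XOR Z)) XOR Z)) AND (X XOR Z))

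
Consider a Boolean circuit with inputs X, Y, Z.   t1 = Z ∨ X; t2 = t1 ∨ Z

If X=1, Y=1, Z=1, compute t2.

1

t1 = 1 ∨ 1 = 1
t2 = 1 ∨ 1 = 1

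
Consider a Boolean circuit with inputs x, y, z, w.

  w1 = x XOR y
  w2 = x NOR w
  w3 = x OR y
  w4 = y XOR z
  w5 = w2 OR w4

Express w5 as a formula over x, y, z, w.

w2 = x NOR w
w4 = y XOR z
w5 = w2 OR w4 = (x NOR w) OR (y XOR z)

(x NOR w) OR (y XOR z)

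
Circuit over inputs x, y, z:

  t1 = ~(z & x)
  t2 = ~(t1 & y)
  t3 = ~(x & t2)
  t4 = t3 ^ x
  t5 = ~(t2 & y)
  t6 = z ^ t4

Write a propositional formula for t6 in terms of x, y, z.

t1 = ~(z & x)
t2 = ~(t1 & y) = ~((~(z & x)) & y)
t3 = ~(x & t2) = ~(x & (~((~(z & x)) & y)))
t4 = t3 ^ x = (~(x & (~((~(z & x)) & y)))) ^ x
t6 = z ^ t4 = z ^ ((~(x & (~((~(z & x)) & y)))) ^ x)

z ^ ((~(x & (~((~(z & x)) & y)))) ^ x)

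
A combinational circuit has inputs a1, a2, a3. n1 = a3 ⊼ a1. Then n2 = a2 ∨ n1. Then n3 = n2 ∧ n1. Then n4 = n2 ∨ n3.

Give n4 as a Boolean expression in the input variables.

(a2 ∨ (a3 ⊼ a1)) ∨ ((a2 ∨ (a3 ⊼ a1)) ∧ (a3 ⊼ a1))

n1 = a3 ⊼ a1
n2 = a2 ∨ n1 = a2 ∨ (a3 ⊼ a1)
n3 = n2 ∧ n1 = (a2 ∨ (a3 ⊼ a1)) ∧ (a3 ⊼ a1)
n4 = n2 ∨ n3 = (a2 ∨ (a3 ⊼ a1)) ∨ ((a2 ∨ (a3 ⊼ a1)) ∧ (a3 ⊼ a1))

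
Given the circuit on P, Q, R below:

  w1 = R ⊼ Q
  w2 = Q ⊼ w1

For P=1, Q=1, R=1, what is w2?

1

w1 = 1 ⊼ 1 = 0
w2 = 1 ⊼ 0 = 1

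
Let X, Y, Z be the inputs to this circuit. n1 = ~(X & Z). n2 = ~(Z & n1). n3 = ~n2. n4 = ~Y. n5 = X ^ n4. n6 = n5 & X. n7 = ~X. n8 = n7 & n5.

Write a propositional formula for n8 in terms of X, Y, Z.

n4 = ~Y
n5 = X ^ n4 = X ^ ~Y
n7 = ~X
n8 = n7 & n5 = ~X & (X ^ ~Y)

~X & (X ^ ~Y)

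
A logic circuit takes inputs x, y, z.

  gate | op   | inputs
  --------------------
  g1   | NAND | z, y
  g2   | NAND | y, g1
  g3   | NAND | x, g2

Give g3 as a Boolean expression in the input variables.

x NAND (y NAND (z NAND y))

g1 = z NAND y
g2 = y NAND g1 = y NAND (z NAND y)
g3 = x NAND g2 = x NAND (y NAND (z NAND y))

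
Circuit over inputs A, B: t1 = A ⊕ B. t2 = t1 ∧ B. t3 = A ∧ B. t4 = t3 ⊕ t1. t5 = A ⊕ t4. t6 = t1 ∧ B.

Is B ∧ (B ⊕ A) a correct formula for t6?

Yes

t1 = A ⊕ B
t6 = t1 ∧ B = (A ⊕ B) ∧ B
At A=0, B=0: circuit gives 0, formula gives 0.
At A=0, B=1: circuit gives 1, formula gives 1.
Agrees on all 4 inputs.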